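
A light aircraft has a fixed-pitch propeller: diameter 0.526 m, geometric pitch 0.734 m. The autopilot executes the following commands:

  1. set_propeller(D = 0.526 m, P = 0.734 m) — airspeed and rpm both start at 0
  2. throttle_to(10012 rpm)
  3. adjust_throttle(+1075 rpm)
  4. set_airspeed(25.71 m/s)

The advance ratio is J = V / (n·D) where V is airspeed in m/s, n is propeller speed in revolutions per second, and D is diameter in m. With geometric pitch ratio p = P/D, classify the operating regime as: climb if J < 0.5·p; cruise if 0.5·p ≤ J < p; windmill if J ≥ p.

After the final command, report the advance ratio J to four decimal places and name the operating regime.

J = 0.2645, regime = climb

set_propeller: D = 0.526 m, P = 0.734 m (p = P/D = 1.395437); state ← (V=0, rpm=0)
throttle_to(10012): rpm ← 10012
adjust_throttle(+1075): rpm ← 10012 +1075 = 11087
set_airspeed(25.71): V ← 25.71 m/s
final state: V = 25.71 m/s, rpm = 11087 → n = rpm/60 = 184.783333 rev/s
J = V / (n·D) = 25.71 / (184.783333 × 0.526) = 0.264517
regime bands: climb J<0.6977 | cruise [0.6977, 1.3954) | windmill J≥1.3954
J = 0.2645 → climb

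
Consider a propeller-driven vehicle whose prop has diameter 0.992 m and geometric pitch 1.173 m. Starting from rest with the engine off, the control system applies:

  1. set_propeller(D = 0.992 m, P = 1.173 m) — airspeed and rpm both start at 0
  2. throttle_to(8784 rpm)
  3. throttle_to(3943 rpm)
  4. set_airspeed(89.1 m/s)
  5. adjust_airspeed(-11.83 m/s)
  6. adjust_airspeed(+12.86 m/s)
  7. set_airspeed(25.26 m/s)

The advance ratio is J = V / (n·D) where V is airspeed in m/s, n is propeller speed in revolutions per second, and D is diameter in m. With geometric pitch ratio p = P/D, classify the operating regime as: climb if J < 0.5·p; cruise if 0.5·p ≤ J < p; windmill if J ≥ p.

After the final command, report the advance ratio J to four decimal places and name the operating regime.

J = 0.3875, regime = climb

set_propeller: D = 0.992 m, P = 1.173 m (p = P/D = 1.182460); state ← (V=0, rpm=0)
throttle_to(8784): rpm ← 8784
throttle_to(3943): rpm ← 3943
set_airspeed(89.1): V ← 89.1 m/s
adjust_airspeed(-11.83): V ← 89.1 -11.83 = 77.27 m/s
adjust_airspeed(+12.86): V ← 77.27 +12.86 = 90.13 m/s
set_airspeed(25.26): V ← 25.26 m/s
final state: V = 25.26 m/s, rpm = 3943 → n = rpm/60 = 65.716667 rev/s
J = V / (n·D) = 25.26 / (65.716667 × 0.992) = 0.387477
regime bands: climb J<0.5912 | cruise [0.5912, 1.1825) | windmill J≥1.1825
J = 0.3875 → climb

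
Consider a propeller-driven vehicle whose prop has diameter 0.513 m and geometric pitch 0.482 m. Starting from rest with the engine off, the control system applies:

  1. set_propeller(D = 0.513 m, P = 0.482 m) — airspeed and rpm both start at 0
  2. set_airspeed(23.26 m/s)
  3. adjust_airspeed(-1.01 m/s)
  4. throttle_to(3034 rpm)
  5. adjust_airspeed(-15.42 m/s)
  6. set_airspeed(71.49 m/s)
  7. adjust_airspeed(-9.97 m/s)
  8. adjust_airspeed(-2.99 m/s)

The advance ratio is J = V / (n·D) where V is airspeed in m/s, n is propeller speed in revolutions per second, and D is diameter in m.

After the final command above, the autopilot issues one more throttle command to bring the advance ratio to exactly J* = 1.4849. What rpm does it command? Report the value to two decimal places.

rpm = 4610.15

set_propeller: D = 0.513 m, P = 0.482 m (p = P/D = 0.939571); state ← (V=0, rpm=0)
set_airspeed(23.26): V ← 23.26 m/s
adjust_airspeed(-1.01): V ← 23.26 -1.01 = 22.25 m/s
throttle_to(3034): rpm ← 3034
adjust_airspeed(-15.42): V ← 22.25 -15.42 = 6.83 m/s
set_airspeed(71.49): V ← 71.49 m/s
adjust_airspeed(-9.97): V ← 71.49 -9.97 = 61.52 m/s
adjust_airspeed(-2.99): V ← 61.52 -2.99 = 58.53 m/s
final state: V = 58.53 m/s, rpm = 3034 → n = rpm/60 = 50.566667 rev/s
target J* = 1.4849; solve J* = V/(n·D) for n: n = V/(J*·D) = 58.53/(1.4849 × 0.513) = 76.835859 rev/s
rpm = 60·n = 4610.151549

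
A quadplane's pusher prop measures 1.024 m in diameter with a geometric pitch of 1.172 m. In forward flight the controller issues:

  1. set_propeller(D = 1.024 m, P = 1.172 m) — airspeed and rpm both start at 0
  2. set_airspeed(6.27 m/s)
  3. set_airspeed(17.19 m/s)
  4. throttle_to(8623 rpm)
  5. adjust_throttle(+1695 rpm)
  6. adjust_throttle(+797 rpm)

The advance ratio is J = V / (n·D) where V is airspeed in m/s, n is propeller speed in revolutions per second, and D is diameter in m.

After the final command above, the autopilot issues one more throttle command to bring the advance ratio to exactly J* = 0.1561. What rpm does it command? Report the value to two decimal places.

rpm = 6452.44

set_propeller: D = 1.024 m, P = 1.172 m (p = P/D = 1.144531); state ← (V=0, rpm=0)
set_airspeed(6.27): V ← 6.27 m/s
set_airspeed(17.19): V ← 17.19 m/s
throttle_to(8623): rpm ← 8623
adjust_throttle(+1695): rpm ← 8623 +1695 = 10318
adjust_throttle(+797): rpm ← 10318 +797 = 11115
final state: V = 17.19 m/s, rpm = 11115 → n = rpm/60 = 185.250000 rev/s
target J* = 0.1561; solve J* = V/(n·D) for n: n = V/(J*·D) = 17.19/(0.1561 × 1.024) = 107.540739 rev/s
rpm = 60·n = 6452.444347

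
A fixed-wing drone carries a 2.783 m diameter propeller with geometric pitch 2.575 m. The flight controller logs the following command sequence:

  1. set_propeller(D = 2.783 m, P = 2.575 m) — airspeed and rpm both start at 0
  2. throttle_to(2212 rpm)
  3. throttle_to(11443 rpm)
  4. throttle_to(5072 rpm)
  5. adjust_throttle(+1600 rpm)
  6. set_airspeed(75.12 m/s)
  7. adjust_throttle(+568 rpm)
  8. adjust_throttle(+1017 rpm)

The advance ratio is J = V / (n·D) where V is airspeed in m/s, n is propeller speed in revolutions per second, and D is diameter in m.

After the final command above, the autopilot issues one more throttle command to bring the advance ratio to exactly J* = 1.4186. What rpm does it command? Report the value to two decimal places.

set_propeller: D = 2.783 m, P = 2.575 m (p = P/D = 0.925261); state ← (V=0, rpm=0)
throttle_to(2212): rpm ← 2212
throttle_to(11443): rpm ← 11443
throttle_to(5072): rpm ← 5072
adjust_throttle(+1600): rpm ← 5072 +1600 = 6672
set_airspeed(75.12): V ← 75.12 m/s
adjust_throttle(+568): rpm ← 6672 +568 = 7240
adjust_throttle(+1017): rpm ← 7240 +1017 = 8257
final state: V = 75.12 m/s, rpm = 8257 → n = rpm/60 = 137.616667 rev/s
target J* = 1.4186; solve J* = V/(n·D) for n: n = V/(J*·D) = 75.12/(1.4186 × 2.783) = 19.027530 rev/s
rpm = 60·n = 1141.651805

rpm = 1141.65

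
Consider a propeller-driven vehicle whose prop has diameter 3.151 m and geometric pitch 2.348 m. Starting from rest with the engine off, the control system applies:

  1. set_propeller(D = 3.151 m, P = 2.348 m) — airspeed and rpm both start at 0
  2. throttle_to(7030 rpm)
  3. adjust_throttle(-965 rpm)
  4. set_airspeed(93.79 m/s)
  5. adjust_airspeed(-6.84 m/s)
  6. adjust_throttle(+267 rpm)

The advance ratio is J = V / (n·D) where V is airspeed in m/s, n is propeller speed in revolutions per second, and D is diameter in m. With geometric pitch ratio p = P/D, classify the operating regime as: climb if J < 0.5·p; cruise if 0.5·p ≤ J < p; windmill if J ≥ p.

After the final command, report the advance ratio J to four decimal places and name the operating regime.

set_propeller: D = 3.151 m, P = 2.348 m (p = P/D = 0.745160); state ← (V=0, rpm=0)
throttle_to(7030): rpm ← 7030
adjust_throttle(-965): rpm ← 7030 -965 = 6065
set_airspeed(93.79): V ← 93.79 m/s
adjust_airspeed(-6.84): V ← 93.79 -6.84 = 86.95 m/s
adjust_throttle(+267): rpm ← 6065 +267 = 6332
final state: V = 86.95 m/s, rpm = 6332 → n = rpm/60 = 105.533333 rev/s
J = V / (n·D) = 86.95 / (105.533333 × 3.151) = 0.261476
regime bands: climb J<0.3726 | cruise [0.3726, 0.7452) | windmill J≥0.7452
J = 0.2615 → climb

J = 0.2615, regime = climb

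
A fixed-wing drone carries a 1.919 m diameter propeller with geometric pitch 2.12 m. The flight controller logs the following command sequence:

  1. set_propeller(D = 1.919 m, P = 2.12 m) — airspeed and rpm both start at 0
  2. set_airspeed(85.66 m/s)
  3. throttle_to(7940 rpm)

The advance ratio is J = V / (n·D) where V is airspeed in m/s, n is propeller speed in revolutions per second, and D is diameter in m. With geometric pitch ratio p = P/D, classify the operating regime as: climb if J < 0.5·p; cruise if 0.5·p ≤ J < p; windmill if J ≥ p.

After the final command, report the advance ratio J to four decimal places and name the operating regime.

J = 0.3373, regime = climb

set_propeller: D = 1.919 m, P = 2.12 m (p = P/D = 1.104742); state ← (V=0, rpm=0)
set_airspeed(85.66): V ← 85.66 m/s
throttle_to(7940): rpm ← 7940
final state: V = 85.66 m/s, rpm = 7940 → n = rpm/60 = 132.333333 rev/s
J = V / (n·D) = 85.66 / (132.333333 × 1.919) = 0.337314
regime bands: climb J<0.5524 | cruise [0.5524, 1.1047) | windmill J≥1.1047
J = 0.3373 → climb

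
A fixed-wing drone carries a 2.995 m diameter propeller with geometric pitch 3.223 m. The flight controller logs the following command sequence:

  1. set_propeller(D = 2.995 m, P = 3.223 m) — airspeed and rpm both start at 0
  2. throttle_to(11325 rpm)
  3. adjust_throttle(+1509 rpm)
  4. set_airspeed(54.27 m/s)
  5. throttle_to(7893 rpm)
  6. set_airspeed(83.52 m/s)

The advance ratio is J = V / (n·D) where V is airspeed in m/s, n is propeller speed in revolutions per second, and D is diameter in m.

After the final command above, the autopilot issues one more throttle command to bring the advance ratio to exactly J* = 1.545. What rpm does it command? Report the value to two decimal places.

rpm = 1082.97

set_propeller: D = 2.995 m, P = 3.223 m (p = P/D = 1.076127); state ← (V=0, rpm=0)
throttle_to(11325): rpm ← 11325
adjust_throttle(+1509): rpm ← 11325 +1509 = 12834
set_airspeed(54.27): V ← 54.27 m/s
throttle_to(7893): rpm ← 7893
set_airspeed(83.52): V ← 83.52 m/s
final state: V = 83.52 m/s, rpm = 7893 → n = rpm/60 = 131.550000 rev/s
target J* = 1.545; solve J* = V/(n·D) for n: n = V/(J*·D) = 83.52/(1.545 × 2.995) = 18.049500 rev/s
rpm = 60·n = 1082.969999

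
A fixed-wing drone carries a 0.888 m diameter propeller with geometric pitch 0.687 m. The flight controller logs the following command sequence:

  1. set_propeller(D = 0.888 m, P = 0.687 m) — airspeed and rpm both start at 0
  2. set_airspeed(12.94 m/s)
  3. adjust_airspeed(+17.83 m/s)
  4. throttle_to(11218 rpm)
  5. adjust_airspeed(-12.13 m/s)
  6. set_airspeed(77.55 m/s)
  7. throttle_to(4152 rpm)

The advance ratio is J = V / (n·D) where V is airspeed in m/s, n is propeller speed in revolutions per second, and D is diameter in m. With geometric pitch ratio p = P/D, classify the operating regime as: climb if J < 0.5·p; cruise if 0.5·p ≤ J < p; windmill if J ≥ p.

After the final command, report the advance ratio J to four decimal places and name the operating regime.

set_propeller: D = 0.888 m, P = 0.687 m (p = P/D = 0.773649); state ← (V=0, rpm=0)
set_airspeed(12.94): V ← 12.94 m/s
adjust_airspeed(+17.83): V ← 12.94 +17.83 = 30.77 m/s
throttle_to(11218): rpm ← 11218
adjust_airspeed(-12.13): V ← 30.77 -12.13 = 18.64 m/s
set_airspeed(77.55): V ← 77.55 m/s
throttle_to(4152): rpm ← 4152
final state: V = 77.55 m/s, rpm = 4152 → n = rpm/60 = 69.200000 rev/s
J = V / (n·D) = 77.55 / (69.200000 × 0.888) = 1.262010
regime bands: climb J<0.3868 | cruise [0.3868, 0.7736) | windmill J≥0.7736
J = 1.2620 → windmill

J = 1.2620, regime = windmill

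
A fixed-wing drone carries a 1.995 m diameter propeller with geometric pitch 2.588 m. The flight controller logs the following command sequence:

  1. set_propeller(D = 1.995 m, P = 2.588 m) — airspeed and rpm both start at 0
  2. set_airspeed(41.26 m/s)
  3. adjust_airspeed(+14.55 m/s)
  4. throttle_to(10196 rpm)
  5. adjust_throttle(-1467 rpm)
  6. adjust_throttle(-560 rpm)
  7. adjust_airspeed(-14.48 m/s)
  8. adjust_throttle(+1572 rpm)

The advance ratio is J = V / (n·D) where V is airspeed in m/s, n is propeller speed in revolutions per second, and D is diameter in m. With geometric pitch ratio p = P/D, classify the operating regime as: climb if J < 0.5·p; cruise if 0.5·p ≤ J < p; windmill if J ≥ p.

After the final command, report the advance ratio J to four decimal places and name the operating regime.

J = 0.1276, regime = climb

set_propeller: D = 1.995 m, P = 2.588 m (p = P/D = 1.297243); state ← (V=0, rpm=0)
set_airspeed(41.26): V ← 41.26 m/s
adjust_airspeed(+14.55): V ← 41.26 +14.55 = 55.81 m/s
throttle_to(10196): rpm ← 10196
adjust_throttle(-1467): rpm ← 10196 -1467 = 8729
adjust_throttle(-560): rpm ← 8729 -560 = 8169
adjust_airspeed(-14.48): V ← 55.81 -14.48 = 41.33 m/s
adjust_throttle(+1572): rpm ← 8169 +1572 = 9741
final state: V = 41.33 m/s, rpm = 9741 → n = rpm/60 = 162.350000 rev/s
J = V / (n·D) = 41.33 / (162.350000 × 1.995) = 0.127606
regime bands: climb J<0.6486 | cruise [0.6486, 1.2972) | windmill J≥1.2972
J = 0.1276 → climb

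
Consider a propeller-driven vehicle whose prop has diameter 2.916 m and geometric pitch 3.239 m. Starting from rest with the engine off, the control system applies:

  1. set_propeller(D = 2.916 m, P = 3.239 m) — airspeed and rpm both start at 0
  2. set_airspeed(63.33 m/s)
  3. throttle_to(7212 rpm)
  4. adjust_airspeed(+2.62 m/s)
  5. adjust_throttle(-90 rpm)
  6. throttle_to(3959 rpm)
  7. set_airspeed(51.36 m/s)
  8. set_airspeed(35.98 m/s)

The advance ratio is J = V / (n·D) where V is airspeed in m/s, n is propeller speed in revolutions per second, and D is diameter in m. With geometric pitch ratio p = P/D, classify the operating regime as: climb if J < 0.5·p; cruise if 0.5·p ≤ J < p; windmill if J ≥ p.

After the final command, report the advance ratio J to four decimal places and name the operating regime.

J = 0.1870, regime = climb

set_propeller: D = 2.916 m, P = 3.239 m (p = P/D = 1.110768); state ← (V=0, rpm=0)
set_airspeed(63.33): V ← 63.33 m/s
throttle_to(7212): rpm ← 7212
adjust_airspeed(+2.62): V ← 63.33 +2.62 = 65.95 m/s
adjust_throttle(-90): rpm ← 7212 -90 = 7122
throttle_to(3959): rpm ← 3959
set_airspeed(51.36): V ← 51.36 m/s
set_airspeed(35.98): V ← 35.98 m/s
final state: V = 35.98 m/s, rpm = 3959 → n = rpm/60 = 65.983333 rev/s
J = V / (n·D) = 35.98 / (65.983333 × 2.916) = 0.186999
regime bands: climb J<0.5554 | cruise [0.5554, 1.1108) | windmill J≥1.1108
J = 0.1870 → climb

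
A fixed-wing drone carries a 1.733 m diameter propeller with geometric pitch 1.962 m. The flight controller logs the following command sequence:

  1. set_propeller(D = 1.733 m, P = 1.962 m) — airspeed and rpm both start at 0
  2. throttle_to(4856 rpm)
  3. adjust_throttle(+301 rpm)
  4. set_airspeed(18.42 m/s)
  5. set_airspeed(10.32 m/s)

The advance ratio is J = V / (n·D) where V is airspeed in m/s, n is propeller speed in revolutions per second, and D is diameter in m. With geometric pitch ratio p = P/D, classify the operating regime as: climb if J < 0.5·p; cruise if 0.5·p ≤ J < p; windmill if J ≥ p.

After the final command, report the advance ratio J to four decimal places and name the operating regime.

J = 0.0693, regime = climb

set_propeller: D = 1.733 m, P = 1.962 m (p = P/D = 1.132141); state ← (V=0, rpm=0)
throttle_to(4856): rpm ← 4856
adjust_throttle(+301): rpm ← 4856 +301 = 5157
set_airspeed(18.42): V ← 18.42 m/s
set_airspeed(10.32): V ← 10.32 m/s
final state: V = 10.32 m/s, rpm = 5157 → n = rpm/60 = 85.950000 rev/s
J = V / (n·D) = 10.32 / (85.950000 × 1.733) = 0.069284
regime bands: climb J<0.5661 | cruise [0.5661, 1.1321) | windmill J≥1.1321
J = 0.0693 → climb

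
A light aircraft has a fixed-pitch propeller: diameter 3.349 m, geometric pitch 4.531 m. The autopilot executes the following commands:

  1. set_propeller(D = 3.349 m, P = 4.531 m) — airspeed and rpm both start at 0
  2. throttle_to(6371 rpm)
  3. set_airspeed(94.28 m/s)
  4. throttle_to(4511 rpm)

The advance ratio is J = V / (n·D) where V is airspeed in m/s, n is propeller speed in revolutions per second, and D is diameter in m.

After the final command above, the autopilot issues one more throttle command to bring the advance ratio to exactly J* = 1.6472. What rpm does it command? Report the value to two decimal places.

set_propeller: D = 3.349 m, P = 4.531 m (p = P/D = 1.352941); state ← (V=0, rpm=0)
throttle_to(6371): rpm ← 6371
set_airspeed(94.28): V ← 94.28 m/s
throttle_to(4511): rpm ← 4511
final state: V = 94.28 m/s, rpm = 4511 → n = rpm/60 = 75.183333 rev/s
target J* = 1.6472; solve J* = V/(n·D) for n: n = V/(J*·D) = 94.28/(1.6472 × 3.349) = 17.090631 rev/s
rpm = 60·n = 1025.437849

rpm = 1025.44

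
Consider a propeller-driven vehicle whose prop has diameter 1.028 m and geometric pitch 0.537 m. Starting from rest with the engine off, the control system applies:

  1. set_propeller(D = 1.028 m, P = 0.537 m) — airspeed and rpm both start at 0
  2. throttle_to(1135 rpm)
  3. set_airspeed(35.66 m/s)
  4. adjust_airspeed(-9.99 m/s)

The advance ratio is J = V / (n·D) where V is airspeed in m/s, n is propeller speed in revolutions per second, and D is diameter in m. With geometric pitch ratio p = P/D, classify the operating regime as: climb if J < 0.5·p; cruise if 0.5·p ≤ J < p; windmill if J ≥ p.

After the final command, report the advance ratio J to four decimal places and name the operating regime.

set_propeller: D = 1.028 m, P = 0.537 m (p = P/D = 0.522374); state ← (V=0, rpm=0)
throttle_to(1135): rpm ← 1135
set_airspeed(35.66): V ← 35.66 m/s
adjust_airspeed(-9.99): V ← 35.66 -9.99 = 25.67 m/s
final state: V = 25.67 m/s, rpm = 1135 → n = rpm/60 = 18.916667 rev/s
J = V / (n·D) = 25.67 / (18.916667 × 1.028) = 1.320043
regime bands: climb J<0.2612 | cruise [0.2612, 0.5224) | windmill J≥0.5224
J = 1.3200 → windmill

J = 1.3200, regime = windmill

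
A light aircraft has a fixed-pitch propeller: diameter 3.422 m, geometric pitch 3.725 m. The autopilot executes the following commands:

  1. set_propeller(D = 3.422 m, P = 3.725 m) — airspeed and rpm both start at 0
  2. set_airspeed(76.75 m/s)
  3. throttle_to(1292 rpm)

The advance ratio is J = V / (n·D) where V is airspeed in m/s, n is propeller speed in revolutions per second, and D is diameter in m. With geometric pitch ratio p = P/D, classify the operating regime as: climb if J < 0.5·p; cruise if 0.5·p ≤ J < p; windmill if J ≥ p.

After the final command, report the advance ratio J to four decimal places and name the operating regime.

J = 1.0416, regime = cruise

set_propeller: D = 3.422 m, P = 3.725 m (p = P/D = 1.088545); state ← (V=0, rpm=0)
set_airspeed(76.75): V ← 76.75 m/s
throttle_to(1292): rpm ← 1292
final state: V = 76.75 m/s, rpm = 1292 → n = rpm/60 = 21.533333 rev/s
J = V / (n·D) = 76.75 / (21.533333 × 3.422) = 1.041567
regime bands: climb J<0.5443 | cruise [0.5443, 1.0885) | windmill J≥1.0885
J = 1.0416 → cruise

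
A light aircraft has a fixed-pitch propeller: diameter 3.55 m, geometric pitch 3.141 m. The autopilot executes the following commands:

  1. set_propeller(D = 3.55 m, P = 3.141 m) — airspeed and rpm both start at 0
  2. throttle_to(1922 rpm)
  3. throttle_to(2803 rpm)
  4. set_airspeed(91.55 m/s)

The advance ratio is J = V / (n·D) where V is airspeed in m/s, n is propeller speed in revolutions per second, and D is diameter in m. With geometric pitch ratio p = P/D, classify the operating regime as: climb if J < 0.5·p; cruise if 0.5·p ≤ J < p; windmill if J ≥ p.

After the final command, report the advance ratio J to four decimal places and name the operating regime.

set_propeller: D = 3.55 m, P = 3.141 m (p = P/D = 0.884789); state ← (V=0, rpm=0)
throttle_to(1922): rpm ← 1922
throttle_to(2803): rpm ← 2803
set_airspeed(91.55): V ← 91.55 m/s
final state: V = 91.55 m/s, rpm = 2803 → n = rpm/60 = 46.716667 rev/s
J = V / (n·D) = 91.55 / (46.716667 × 3.55) = 0.552024
regime bands: climb J<0.4424 | cruise [0.4424, 0.8848) | windmill J≥0.8848
J = 0.5520 → cruise

J = 0.5520, regime = cruise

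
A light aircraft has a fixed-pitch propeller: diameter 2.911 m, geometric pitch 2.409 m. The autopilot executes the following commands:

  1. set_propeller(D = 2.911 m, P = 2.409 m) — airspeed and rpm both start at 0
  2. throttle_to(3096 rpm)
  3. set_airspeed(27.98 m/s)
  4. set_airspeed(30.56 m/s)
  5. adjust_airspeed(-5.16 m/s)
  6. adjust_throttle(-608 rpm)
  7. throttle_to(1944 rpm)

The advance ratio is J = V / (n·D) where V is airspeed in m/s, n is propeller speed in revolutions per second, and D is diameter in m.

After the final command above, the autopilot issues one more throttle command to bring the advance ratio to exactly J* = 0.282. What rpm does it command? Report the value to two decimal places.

set_propeller: D = 2.911 m, P = 2.409 m (p = P/D = 0.827551); state ← (V=0, rpm=0)
throttle_to(3096): rpm ← 3096
set_airspeed(27.98): V ← 27.98 m/s
set_airspeed(30.56): V ← 30.56 m/s
adjust_airspeed(-5.16): V ← 30.56 -5.16 = 25.4 m/s
adjust_throttle(-608): rpm ← 3096 -608 = 2488
throttle_to(1944): rpm ← 1944
final state: V = 25.4 m/s, rpm = 1944 → n = rpm/60 = 32.400000 rev/s
target J* = 0.282; solve J* = V/(n·D) for n: n = V/(J*·D) = 25.4/(0.282 × 2.911) = 30.941574 rev/s
rpm = 60·n = 1856.494441

rpm = 1856.49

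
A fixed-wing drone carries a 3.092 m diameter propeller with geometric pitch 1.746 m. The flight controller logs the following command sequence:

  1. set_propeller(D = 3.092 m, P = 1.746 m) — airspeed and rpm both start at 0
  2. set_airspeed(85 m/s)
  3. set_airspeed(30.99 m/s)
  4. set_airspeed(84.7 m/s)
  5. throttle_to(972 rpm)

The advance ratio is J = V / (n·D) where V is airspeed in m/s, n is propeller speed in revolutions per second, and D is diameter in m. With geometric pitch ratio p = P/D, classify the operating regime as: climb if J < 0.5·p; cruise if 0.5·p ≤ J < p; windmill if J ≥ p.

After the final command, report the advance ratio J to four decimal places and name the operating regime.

J = 1.6909, regime = windmill

set_propeller: D = 3.092 m, P = 1.746 m (p = P/D = 0.564683); state ← (V=0, rpm=0)
set_airspeed(85): V ← 85 m/s
set_airspeed(30.99): V ← 30.99 m/s
set_airspeed(84.7): V ← 84.7 m/s
throttle_to(972): rpm ← 972
final state: V = 84.7 m/s, rpm = 972 → n = rpm/60 = 16.200000 rev/s
J = V / (n·D) = 84.7 / (16.200000 × 3.092) = 1.690943
regime bands: climb J<0.2823 | cruise [0.2823, 0.5647) | windmill J≥0.5647
J = 1.6909 → windmill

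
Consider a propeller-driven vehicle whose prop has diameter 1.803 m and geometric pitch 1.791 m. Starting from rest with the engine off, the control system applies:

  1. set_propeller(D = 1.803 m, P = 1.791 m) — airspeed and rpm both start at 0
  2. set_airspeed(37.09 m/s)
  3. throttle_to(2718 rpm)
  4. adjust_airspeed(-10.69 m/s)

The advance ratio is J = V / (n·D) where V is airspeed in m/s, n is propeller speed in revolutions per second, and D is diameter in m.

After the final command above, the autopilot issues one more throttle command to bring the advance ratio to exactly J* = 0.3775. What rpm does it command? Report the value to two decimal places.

rpm = 2327.25

set_propeller: D = 1.803 m, P = 1.791 m (p = P/D = 0.993344); state ← (V=0, rpm=0)
set_airspeed(37.09): V ← 37.09 m/s
throttle_to(2718): rpm ← 2718
adjust_airspeed(-10.69): V ← 37.09 -10.69 = 26.4 m/s
final state: V = 26.4 m/s, rpm = 2718 → n = rpm/60 = 45.300000 rev/s
target J* = 0.3775; solve J* = V/(n·D) for n: n = V/(J*·D) = 26.4/(0.3775 × 1.803) = 38.787451 rev/s
rpm = 60·n = 2327.247083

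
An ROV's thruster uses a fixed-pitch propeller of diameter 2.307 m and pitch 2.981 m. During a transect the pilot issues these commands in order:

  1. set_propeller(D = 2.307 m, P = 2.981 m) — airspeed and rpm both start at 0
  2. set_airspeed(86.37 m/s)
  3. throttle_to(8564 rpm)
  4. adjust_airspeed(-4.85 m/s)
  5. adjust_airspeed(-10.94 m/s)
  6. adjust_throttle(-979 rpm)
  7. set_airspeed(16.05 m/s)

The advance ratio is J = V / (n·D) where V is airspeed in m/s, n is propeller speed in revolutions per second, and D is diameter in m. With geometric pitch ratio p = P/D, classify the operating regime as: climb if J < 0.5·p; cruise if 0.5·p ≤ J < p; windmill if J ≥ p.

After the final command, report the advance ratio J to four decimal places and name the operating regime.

J = 0.0550, regime = climb

set_propeller: D = 2.307 m, P = 2.981 m (p = P/D = 1.292154); state ← (V=0, rpm=0)
set_airspeed(86.37): V ← 86.37 m/s
throttle_to(8564): rpm ← 8564
adjust_airspeed(-4.85): V ← 86.37 -4.85 = 81.52 m/s
adjust_airspeed(-10.94): V ← 81.52 -10.94 = 70.58 m/s
adjust_throttle(-979): rpm ← 8564 -979 = 7585
set_airspeed(16.05): V ← 16.05 m/s
final state: V = 16.05 m/s, rpm = 7585 → n = rpm/60 = 126.416667 rev/s
J = V / (n·D) = 16.05 / (126.416667 × 2.307) = 0.055033
regime bands: climb J<0.6461 | cruise [0.6461, 1.2922) | windmill J≥1.2922
J = 0.0550 → climb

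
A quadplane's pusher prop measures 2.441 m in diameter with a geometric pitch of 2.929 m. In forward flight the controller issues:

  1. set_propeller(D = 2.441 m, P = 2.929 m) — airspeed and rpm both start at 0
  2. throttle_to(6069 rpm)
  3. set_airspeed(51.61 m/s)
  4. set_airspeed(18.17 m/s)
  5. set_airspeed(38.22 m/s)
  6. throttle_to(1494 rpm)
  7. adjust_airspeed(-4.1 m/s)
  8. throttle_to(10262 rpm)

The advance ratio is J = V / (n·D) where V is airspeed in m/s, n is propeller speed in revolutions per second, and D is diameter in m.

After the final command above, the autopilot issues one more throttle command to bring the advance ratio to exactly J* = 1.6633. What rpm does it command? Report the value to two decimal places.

rpm = 504.22

set_propeller: D = 2.441 m, P = 2.929 m (p = P/D = 1.199918); state ← (V=0, rpm=0)
throttle_to(6069): rpm ← 6069
set_airspeed(51.61): V ← 51.61 m/s
set_airspeed(18.17): V ← 18.17 m/s
set_airspeed(38.22): V ← 38.22 m/s
throttle_to(1494): rpm ← 1494
adjust_airspeed(-4.1): V ← 38.22 -4.1 = 34.12 m/s
throttle_to(10262): rpm ← 10262
final state: V = 34.12 m/s, rpm = 10262 → n = rpm/60 = 171.033333 rev/s
target J* = 1.6633; solve J* = V/(n·D) for n: n = V/(J*·D) = 34.12/(1.6633 × 2.441) = 8.403702 rev/s
rpm = 60·n = 504.222134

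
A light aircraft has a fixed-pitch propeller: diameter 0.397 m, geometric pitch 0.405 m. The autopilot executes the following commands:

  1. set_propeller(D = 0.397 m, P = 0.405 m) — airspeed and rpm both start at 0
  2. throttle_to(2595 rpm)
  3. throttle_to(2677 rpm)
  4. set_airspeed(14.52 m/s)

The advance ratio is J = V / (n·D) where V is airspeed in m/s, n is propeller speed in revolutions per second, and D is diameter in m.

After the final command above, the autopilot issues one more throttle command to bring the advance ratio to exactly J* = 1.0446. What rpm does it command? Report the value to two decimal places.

rpm = 2100.76

set_propeller: D = 0.397 m, P = 0.405 m (p = P/D = 1.020151); state ← (V=0, rpm=0)
throttle_to(2595): rpm ← 2595
throttle_to(2677): rpm ← 2677
set_airspeed(14.52): V ← 14.52 m/s
final state: V = 14.52 m/s, rpm = 2677 → n = rpm/60 = 44.616667 rev/s
target J* = 1.0446; solve J* = V/(n·D) for n: n = V/(J*·D) = 14.52/(1.0446 × 0.397) = 35.012739 rev/s
rpm = 60·n = 2100.764348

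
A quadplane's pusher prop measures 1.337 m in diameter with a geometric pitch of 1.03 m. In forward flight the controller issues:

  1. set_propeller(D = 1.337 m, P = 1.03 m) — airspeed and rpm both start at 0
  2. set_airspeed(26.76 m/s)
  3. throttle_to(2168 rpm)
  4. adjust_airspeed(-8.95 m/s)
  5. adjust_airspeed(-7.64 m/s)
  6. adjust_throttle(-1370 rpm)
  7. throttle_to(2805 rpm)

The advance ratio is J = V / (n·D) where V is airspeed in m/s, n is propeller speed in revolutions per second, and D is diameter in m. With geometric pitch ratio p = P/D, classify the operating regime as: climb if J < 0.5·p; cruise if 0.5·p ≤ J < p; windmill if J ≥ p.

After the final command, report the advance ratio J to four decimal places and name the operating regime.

set_propeller: D = 1.337 m, P = 1.03 m (p = P/D = 0.770381); state ← (V=0, rpm=0)
set_airspeed(26.76): V ← 26.76 m/s
throttle_to(2168): rpm ← 2168
adjust_airspeed(-8.95): V ← 26.76 -8.95 = 17.81 m/s
adjust_airspeed(-7.64): V ← 17.81 -7.64 = 10.17 m/s
adjust_throttle(-1370): rpm ← 2168 -1370 = 798
throttle_to(2805): rpm ← 2805
final state: V = 10.17 m/s, rpm = 2805 → n = rpm/60 = 46.750000 rev/s
J = V / (n·D) = 10.17 / (46.750000 × 1.337) = 0.162708
regime bands: climb J<0.3852 | cruise [0.3852, 0.7704) | windmill J≥0.7704
J = 0.1627 → climb

J = 0.1627, regime = climb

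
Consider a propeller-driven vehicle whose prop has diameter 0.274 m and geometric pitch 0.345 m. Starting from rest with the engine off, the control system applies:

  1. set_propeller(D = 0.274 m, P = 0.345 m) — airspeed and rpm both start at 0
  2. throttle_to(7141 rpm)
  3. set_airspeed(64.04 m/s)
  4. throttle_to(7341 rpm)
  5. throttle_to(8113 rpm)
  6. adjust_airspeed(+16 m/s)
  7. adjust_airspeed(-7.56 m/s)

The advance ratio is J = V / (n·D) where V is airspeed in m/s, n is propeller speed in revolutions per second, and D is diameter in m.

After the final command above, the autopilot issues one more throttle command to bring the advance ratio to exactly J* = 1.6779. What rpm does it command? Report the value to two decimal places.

set_propeller: D = 0.274 m, P = 0.345 m (p = P/D = 1.259124); state ← (V=0, rpm=0)
throttle_to(7141): rpm ← 7141
set_airspeed(64.04): V ← 64.04 m/s
throttle_to(7341): rpm ← 7341
throttle_to(8113): rpm ← 8113
adjust_airspeed(+16): V ← 64.04 +16 = 80.04 m/s
adjust_airspeed(-7.56): V ← 80.04 -7.56 = 72.48 m/s
final state: V = 72.48 m/s, rpm = 8113 → n = rpm/60 = 135.216667 rev/s
target J* = 1.6779; solve J* = V/(n·D) for n: n = V/(J*·D) = 72.48/(1.6779 × 0.274) = 157.652749 rev/s
rpm = 60·n = 9459.164936

rpm = 9459.16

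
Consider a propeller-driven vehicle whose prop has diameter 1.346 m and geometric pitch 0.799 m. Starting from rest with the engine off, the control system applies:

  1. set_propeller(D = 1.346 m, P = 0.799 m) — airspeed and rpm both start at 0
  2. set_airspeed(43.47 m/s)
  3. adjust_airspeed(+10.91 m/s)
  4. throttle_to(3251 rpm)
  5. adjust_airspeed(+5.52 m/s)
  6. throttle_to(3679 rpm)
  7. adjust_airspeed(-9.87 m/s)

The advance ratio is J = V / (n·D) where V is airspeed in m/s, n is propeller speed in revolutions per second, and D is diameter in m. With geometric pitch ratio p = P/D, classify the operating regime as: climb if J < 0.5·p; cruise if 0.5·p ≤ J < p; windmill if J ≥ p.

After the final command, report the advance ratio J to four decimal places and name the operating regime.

set_propeller: D = 1.346 m, P = 0.799 m (p = P/D = 0.593611); state ← (V=0, rpm=0)
set_airspeed(43.47): V ← 43.47 m/s
adjust_airspeed(+10.91): V ← 43.47 +10.91 = 54.38 m/s
throttle_to(3251): rpm ← 3251
adjust_airspeed(+5.52): V ← 54.38 +5.52 = 59.9 m/s
throttle_to(3679): rpm ← 3679
adjust_airspeed(-9.87): V ← 59.9 -9.87 = 50.03 m/s
final state: V = 50.03 m/s, rpm = 3679 → n = rpm/60 = 61.316667 rev/s
J = V / (n·D) = 50.03 / (61.316667 × 1.346) = 0.606187
regime bands: climb J<0.2968 | cruise [0.2968, 0.5936) | windmill J≥0.5936
J = 0.6062 → windmill

J = 0.6062, regime = windmill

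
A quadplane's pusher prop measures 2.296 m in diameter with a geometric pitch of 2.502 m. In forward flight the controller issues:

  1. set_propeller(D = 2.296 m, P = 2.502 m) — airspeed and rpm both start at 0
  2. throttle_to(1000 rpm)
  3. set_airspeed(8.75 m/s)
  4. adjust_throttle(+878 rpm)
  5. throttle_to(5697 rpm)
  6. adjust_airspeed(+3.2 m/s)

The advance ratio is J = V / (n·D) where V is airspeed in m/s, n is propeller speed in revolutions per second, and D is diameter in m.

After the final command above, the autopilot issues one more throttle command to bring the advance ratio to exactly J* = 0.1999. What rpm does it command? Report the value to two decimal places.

set_propeller: D = 2.296 m, P = 2.502 m (p = P/D = 1.089721); state ← (V=0, rpm=0)
throttle_to(1000): rpm ← 1000
set_airspeed(8.75): V ← 8.75 m/s
adjust_throttle(+878): rpm ← 1000 +878 = 1878
throttle_to(5697): rpm ← 5697
adjust_airspeed(+3.2): V ← 8.75 +3.2 = 11.95 m/s
final state: V = 11.95 m/s, rpm = 5697 → n = rpm/60 = 94.950000 rev/s
target J* = 0.1999; solve J* = V/(n·D) for n: n = V/(J*·D) = 11.95/(0.1999 × 2.296) = 26.036537 rev/s
rpm = 60·n = 1562.192246

rpm = 1562.19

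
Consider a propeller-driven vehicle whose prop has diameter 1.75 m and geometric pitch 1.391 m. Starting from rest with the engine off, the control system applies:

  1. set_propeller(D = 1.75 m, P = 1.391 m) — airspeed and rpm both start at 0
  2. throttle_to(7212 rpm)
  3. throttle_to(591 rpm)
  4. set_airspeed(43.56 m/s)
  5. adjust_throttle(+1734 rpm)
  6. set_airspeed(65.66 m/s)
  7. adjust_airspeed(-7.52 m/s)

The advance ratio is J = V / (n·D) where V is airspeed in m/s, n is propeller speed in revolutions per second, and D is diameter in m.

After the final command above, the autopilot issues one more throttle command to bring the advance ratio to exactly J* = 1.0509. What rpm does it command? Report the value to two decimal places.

set_propeller: D = 1.75 m, P = 1.391 m (p = P/D = 0.794857); state ← (V=0, rpm=0)
throttle_to(7212): rpm ← 7212
throttle_to(591): rpm ← 591
set_airspeed(43.56): V ← 43.56 m/s
adjust_throttle(+1734): rpm ← 591 +1734 = 2325
set_airspeed(65.66): V ← 65.66 m/s
adjust_airspeed(-7.52): V ← 65.66 -7.52 = 58.14 m/s
final state: V = 58.14 m/s, rpm = 2325 → n = rpm/60 = 38.750000 rev/s
target J* = 1.0509; solve J* = V/(n·D) for n: n = V/(J*·D) = 58.14/(1.0509 × 1.75) = 31.613719 rev/s
rpm = 60·n = 1896.823131

rpm = 1896.82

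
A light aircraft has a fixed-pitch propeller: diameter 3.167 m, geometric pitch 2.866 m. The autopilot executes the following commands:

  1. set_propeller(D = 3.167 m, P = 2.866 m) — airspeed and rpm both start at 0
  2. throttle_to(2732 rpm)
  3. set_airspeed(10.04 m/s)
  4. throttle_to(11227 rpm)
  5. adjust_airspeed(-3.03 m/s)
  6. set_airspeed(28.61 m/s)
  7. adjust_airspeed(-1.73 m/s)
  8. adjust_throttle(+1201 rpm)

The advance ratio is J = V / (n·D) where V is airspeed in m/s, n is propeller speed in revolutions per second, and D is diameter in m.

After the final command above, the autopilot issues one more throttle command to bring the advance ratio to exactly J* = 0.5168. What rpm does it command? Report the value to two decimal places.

set_propeller: D = 3.167 m, P = 2.866 m (p = P/D = 0.904957); state ← (V=0, rpm=0)
throttle_to(2732): rpm ← 2732
set_airspeed(10.04): V ← 10.04 m/s
throttle_to(11227): rpm ← 11227
adjust_airspeed(-3.03): V ← 10.04 -3.03 = 7.01 m/s
set_airspeed(28.61): V ← 28.61 m/s
adjust_airspeed(-1.73): V ← 28.61 -1.73 = 26.88 m/s
adjust_throttle(+1201): rpm ← 11227 +1201 = 12428
final state: V = 26.88 m/s, rpm = 12428 → n = rpm/60 = 207.133333 rev/s
target J* = 0.5168; solve J* = V/(n·D) for n: n = V/(J*·D) = 26.88/(0.5168 × 3.167) = 16.423235 rev/s
rpm = 60·n = 985.394075

rpm = 985.39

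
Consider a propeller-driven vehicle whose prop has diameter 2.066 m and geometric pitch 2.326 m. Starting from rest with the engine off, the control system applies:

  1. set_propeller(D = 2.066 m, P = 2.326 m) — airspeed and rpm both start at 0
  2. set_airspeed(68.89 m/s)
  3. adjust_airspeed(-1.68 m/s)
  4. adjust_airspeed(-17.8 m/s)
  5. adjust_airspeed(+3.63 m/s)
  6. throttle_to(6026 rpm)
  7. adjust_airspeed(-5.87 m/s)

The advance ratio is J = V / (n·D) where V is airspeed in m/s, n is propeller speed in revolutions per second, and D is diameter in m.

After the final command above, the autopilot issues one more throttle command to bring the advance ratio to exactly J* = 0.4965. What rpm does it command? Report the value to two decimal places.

rpm = 2759.10

set_propeller: D = 2.066 m, P = 2.326 m (p = P/D = 1.125847); state ← (V=0, rpm=0)
set_airspeed(68.89): V ← 68.89 m/s
adjust_airspeed(-1.68): V ← 68.89 -1.68 = 67.21 m/s
adjust_airspeed(-17.8): V ← 67.21 -17.8 = 49.41 m/s
adjust_airspeed(+3.63): V ← 49.41 +3.63 = 53.04 m/s
throttle_to(6026): rpm ← 6026
adjust_airspeed(-5.87): V ← 53.04 -5.87 = 47.17 m/s
final state: V = 47.17 m/s, rpm = 6026 → n = rpm/60 = 100.433333 rev/s
target J* = 0.4965; solve J* = V/(n·D) for n: n = V/(J*·D) = 47.17/(0.4965 × 2.066) = 45.985012 rev/s
rpm = 60·n = 2759.100733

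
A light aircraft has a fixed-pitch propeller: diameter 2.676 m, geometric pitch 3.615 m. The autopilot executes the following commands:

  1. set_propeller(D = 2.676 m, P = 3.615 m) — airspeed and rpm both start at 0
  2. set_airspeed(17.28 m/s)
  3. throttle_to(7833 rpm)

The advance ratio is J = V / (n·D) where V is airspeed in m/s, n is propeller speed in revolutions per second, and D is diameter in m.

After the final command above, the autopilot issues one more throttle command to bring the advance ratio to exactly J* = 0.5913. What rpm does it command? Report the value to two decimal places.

rpm = 655.24

set_propeller: D = 2.676 m, P = 3.615 m (p = P/D = 1.350897); state ← (V=0, rpm=0)
set_airspeed(17.28): V ← 17.28 m/s
throttle_to(7833): rpm ← 7833
final state: V = 17.28 m/s, rpm = 7833 → n = rpm/60 = 130.550000 rev/s
target J* = 0.5913; solve J* = V/(n·D) for n: n = V/(J*·D) = 17.28/(0.5913 × 2.676) = 10.920682 rev/s
rpm = 60·n = 655.240903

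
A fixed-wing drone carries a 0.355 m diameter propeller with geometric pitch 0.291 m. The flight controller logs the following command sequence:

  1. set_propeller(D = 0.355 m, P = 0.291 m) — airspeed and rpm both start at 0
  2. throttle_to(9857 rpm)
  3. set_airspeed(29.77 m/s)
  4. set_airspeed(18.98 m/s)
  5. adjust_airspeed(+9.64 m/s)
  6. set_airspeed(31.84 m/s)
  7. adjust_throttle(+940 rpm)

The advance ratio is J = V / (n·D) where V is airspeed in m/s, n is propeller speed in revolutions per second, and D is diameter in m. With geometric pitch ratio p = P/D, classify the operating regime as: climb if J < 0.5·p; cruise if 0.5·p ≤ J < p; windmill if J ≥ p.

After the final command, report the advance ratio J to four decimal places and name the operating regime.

J = 0.4984, regime = cruise

set_propeller: D = 0.355 m, P = 0.291 m (p = P/D = 0.819718); state ← (V=0, rpm=0)
throttle_to(9857): rpm ← 9857
set_airspeed(29.77): V ← 29.77 m/s
set_airspeed(18.98): V ← 18.98 m/s
adjust_airspeed(+9.64): V ← 18.98 +9.64 = 28.62 m/s
set_airspeed(31.84): V ← 31.84 m/s
adjust_throttle(+940): rpm ← 9857 +940 = 10797
final state: V = 31.84 m/s, rpm = 10797 → n = rpm/60 = 179.950000 rev/s
J = V / (n·D) = 31.84 / (179.950000 × 0.355) = 0.498417
regime bands: climb J<0.4099 | cruise [0.4099, 0.8197) | windmill J≥0.8197
J = 0.4984 → cruise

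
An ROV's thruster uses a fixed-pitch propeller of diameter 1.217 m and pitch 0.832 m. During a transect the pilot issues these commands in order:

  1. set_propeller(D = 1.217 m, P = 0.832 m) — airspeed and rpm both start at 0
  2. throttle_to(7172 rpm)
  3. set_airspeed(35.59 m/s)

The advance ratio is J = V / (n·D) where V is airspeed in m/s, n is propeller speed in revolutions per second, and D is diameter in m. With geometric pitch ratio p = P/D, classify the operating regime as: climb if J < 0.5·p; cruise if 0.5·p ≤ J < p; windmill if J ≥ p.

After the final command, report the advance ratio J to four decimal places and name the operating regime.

J = 0.2447, regime = climb

set_propeller: D = 1.217 m, P = 0.832 m (p = P/D = 0.683648); state ← (V=0, rpm=0)
throttle_to(7172): rpm ← 7172
set_airspeed(35.59): V ← 35.59 m/s
final state: V = 35.59 m/s, rpm = 7172 → n = rpm/60 = 119.533333 rev/s
J = V / (n·D) = 35.59 / (119.533333 × 1.217) = 0.244652
regime bands: climb J<0.3418 | cruise [0.3418, 0.6836) | windmill J≥0.6836
J = 0.2447 → climb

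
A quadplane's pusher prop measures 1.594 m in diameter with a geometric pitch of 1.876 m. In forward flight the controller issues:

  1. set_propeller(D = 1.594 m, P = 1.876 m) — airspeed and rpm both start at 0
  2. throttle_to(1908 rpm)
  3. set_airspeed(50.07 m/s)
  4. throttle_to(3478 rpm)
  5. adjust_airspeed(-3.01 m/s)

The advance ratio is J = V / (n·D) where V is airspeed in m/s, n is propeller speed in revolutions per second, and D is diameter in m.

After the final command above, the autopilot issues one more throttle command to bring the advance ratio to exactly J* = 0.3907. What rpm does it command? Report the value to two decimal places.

set_propeller: D = 1.594 m, P = 1.876 m (p = P/D = 1.176913); state ← (V=0, rpm=0)
throttle_to(1908): rpm ← 1908
set_airspeed(50.07): V ← 50.07 m/s
throttle_to(3478): rpm ← 3478
adjust_airspeed(-3.01): V ← 50.07 -3.01 = 47.06 m/s
final state: V = 47.06 m/s, rpm = 3478 → n = rpm/60 = 57.966667 rev/s
target J* = 0.3907; solve J* = V/(n·D) for n: n = V/(J*·D) = 47.06/(0.3907 × 1.594) = 75.564914 rev/s
rpm = 60·n = 4533.894862

rpm = 4533.89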